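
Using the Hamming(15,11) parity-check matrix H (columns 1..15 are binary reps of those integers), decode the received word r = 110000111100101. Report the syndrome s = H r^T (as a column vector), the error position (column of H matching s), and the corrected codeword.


s = (1, 1, 0, 1)^T, error position = 13, corrected codeword c = 110000111100001

Compute s = H r^T mod 2 one row at a time:
  s_1 = 1 + 1 + 1 + 0 + 0 + 1 + 0 + 1 = 5 ≡ 1 (mod 2).
  s_2 = 0 + 0 + 0 + 1 + 0 + 1 + 0 + 1 = 3 ≡ 1 (mod 2).
  s_3 = 1 + 0 + 0 + 1 + 1 + 0 + 0 + 1 = 4 ≡ 0 (mod 2).
  s_4 = 1 + 0 + 0 + 1 + 1 + 0 + 1 + 1 = 5 ≡ 1 (mod 2).
s = (1, 1, 0, 1)^T — this equals column 13 of H (binary 1101), so error is at position 13.
Correct: flip bit 13 of r = 110000111100101 to get c = 110000111100001.


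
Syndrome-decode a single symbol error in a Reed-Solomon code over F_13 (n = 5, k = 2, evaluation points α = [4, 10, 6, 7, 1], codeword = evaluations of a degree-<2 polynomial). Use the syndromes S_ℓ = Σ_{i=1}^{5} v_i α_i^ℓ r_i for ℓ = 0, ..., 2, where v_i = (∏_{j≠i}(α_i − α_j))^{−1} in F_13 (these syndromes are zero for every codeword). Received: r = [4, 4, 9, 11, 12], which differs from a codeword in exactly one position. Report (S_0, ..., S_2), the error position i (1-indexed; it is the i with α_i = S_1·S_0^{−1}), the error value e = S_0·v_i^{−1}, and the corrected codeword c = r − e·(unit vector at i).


S = (10, 1, 4), error at position 1, error magnitude e = 12, c = [5, 4, 9, 11, 12].

Step 1: column multipliers v_i = (∏_{j≠i}(α_i − α_j))^{−1} mod 13.
  i = 1 (α = 4): (4−10)(4−6)(4−7)(4−1) = (−6)·(−2)·(−3)·3 = −108 ≡ 9, so v_1 = 9^{−1} = 3 (mod 13).
  i = 2 (α = 10): (10−4)(10−6)(10−7)(10−1) = 6·4·3·9 = 648 ≡ 11, so v_2 = 11^{−1} = 6 (mod 13).
  i = 3 (α = 6): (6−4)(6−10)(6−7)(6−1) = 2·(−4)·(−1)·5 = 40 ≡ 1, so v_3 = 1^{−1} = 1 (mod 13).
  i = 4 (α = 7): (7−4)(7−10)(7−6)(7−1) = 3·(−3)·1·6 = −54 ≡ 11, so v_4 = 11^{−1} = 6 (mod 13).
  i = 5 (α = 1): (1−4)(1−10)(1−6)(1−7) = (−3)·(−9)·(−5)·(−6) = 810 ≡ 4, so v_5 = 4^{−1} = 10 (mod 13).
  v = [3, 6, 1, 6, 10].
Step 2: syndromes of r = [4, 4, 9, 11, 12] (all sums mod 13).
  S_0 = Σ v_i r_i = 3·4 + 6·4 + 1·9 + 6·11 + 10·12 = 231 ≡ 10.
  S_1 = Σ v_i α_i r_i = 3·4·4 + 6·10·4 + 1·6·9 + 6·7·11 + 10·1·12 = 924 ≡ 1.
  α_i^2 mod 13 = [3, 9, 10, 10, 1].
  S_2 = Σ v_i α_i^2 r_i = 3·3·4 + 6·9·4 + 1·10·9 + 6·10·11 + 10·1·12 = 1122 ≡ 4.
  S = (10, 1, 4) ≠ 0, so r is not a codeword (an error is present).
Step 3: locate the error. For a single error e at position i, S_ℓ = v_i·e·α_i^ℓ, so α_err = S_1/S_0.
  S_0^{−1} = 10^{−1} = 4 (mod 13), so α_err = 1·4 = 4 ≡ 4 = α_1. Error position i = 1.
  Consistency check: S_2/S_1 = 4·1 = 4 ≡ 4 = α_err ✓ (single-error assumption holds).
Step 4: error magnitude e = S_0/v_1 = S_0·∏_{j≠1}(α_1 − α_j) = 10·9 = 90 ≡ 12 (mod 13).
Step 5: correct position 1: c_1 = r_1 − e = 4 − 12 ≡ 5 (mod 13). Hence c = [5, 4, 9, 11, 12].
  Check: interpolating c through the α_i gives m(x) = 10 + 2·x (degree < 2) with m(α_i) = c_i for every i, so c is indeed a codeword.


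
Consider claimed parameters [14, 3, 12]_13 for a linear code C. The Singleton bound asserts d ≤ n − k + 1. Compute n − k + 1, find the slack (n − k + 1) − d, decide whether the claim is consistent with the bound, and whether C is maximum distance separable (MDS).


Singleton RHS = n − k + 1 = 12, slack = 0, bound satisfied, MDS.

Singleton bound: d ≤ n − k + 1.
Here n = 14, k = 3, so n − k + 1 = 12.
Given d = 12, check d ≤ 12: YES.
Slack = (n − k + 1) − d = 0.
The code is MDS (slack = 0).
Description: the claimed parameters are [14, 3, 12]_13; such a code would be MDS (meets Singleton bound).


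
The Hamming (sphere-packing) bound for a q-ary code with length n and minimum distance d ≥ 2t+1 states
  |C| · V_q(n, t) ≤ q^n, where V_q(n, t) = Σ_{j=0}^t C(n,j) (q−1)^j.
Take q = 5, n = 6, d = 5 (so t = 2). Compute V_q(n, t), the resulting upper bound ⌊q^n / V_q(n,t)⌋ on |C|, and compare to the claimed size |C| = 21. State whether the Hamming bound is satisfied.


V_q(n, t) = 265, q^n = 15625, Hamming bound = 58, |C| = 21 ≤ bound (satisfied).

Step 1: Compute V_q(n, t) = Σ_{j=0}^2 C(n, j) (q−1)^j.
  j = 0: C(6,0)·(4)^0 = 1·1 = 1.
  j = 1: C(6,1)·(4)^1 = 6·4 = 24.
  j = 2: C(6,2)·(4)^2 = 15·16 = 240.
  V_q(n, t) = 1 + 24 + 240 = 265.
Step 2: q^n = 5^6 = 15625.
Step 3: Hamming bound ⌊q^n / V_q(n,t)⌋ = ⌊15625/265⌋ = 58.
Step 4: Compare |C| = 21 to 58: satisfied.
The claimed |C| lies below the Hamming bound.


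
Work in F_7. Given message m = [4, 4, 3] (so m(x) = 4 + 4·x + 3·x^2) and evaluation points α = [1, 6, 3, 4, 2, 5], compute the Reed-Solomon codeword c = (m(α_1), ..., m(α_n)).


c = [4, 3, 1, 5, 3, 1]

Message polynomial: m(x) = 4 + 4·x + 3·x^2 (mod 7).
For each evaluation point α_i, compute m(α_i) mod 7:
  α_1 = 1: Horner steps 3 → 0 → 4, so m(1) = 4.
  α_2 = 6: Horner steps 3 → 1 → 3, so m(6) = 3.
  α_3 = 3: Horner steps 3 → 6 → 1, so m(3) = 1.
  α_4 = 4: Horner steps 3 → 2 → 5, so m(4) = 5.
  α_5 = 2: Horner steps 3 → 3 → 3, so m(2) = 3.
  α_6 = 5: Horner steps 3 → 5 → 1, so m(5) = 1.
Codeword c = [4, 3, 1, 5, 3, 1] ∈ F_7^6.


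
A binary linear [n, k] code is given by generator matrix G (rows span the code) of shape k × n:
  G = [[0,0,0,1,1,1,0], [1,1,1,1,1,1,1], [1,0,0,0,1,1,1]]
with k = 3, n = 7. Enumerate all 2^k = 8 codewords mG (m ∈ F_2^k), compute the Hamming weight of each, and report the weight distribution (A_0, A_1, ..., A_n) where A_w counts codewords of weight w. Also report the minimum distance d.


Weight distribution: A_0 = 1, A_3 = 3, A_4 = 3, A_7 = 1. Minimum distance d = 3.

Enumerate all 2^3 = 8 messages m ∈ F_2^3.
For each, compute codeword c = mG in F_2^7, then tally its weight.
  m = 000 → c = 0000000, weight = 0.
  m = 100 → c = 0001110, weight = 3.
  m = 010 → c = 1111111, weight = 7.
  m = 110 → c = 1110001, weight = 4.
  m = 001 → c = 1000111, weight = 4.
  m = 101 → c = 1001001, weight = 3.
  m = 011 → c = 0111000, weight = 3.
  m = 111 → c = 0110110, weight = 4.
Tally weights:
  weight 0: 1 codewords.
  weight 3: 3 codewords.
  weight 4: 3 codewords.
  weight 7: 1 codewords.
Minimum distance d = smallest w > 0 with A_w > 0 = 3.
Sanity: Σ A_w = 8 = 2^3 = 8 ✓.


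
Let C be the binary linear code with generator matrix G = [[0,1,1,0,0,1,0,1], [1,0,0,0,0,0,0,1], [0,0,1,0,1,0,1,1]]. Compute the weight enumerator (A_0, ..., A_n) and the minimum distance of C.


Weight distribution: A_0 = 1, A_2 = 1, A_4 = 5, A_6 = 1. Minimum distance d = 2.

Enumerate all 2^3 = 8 messages m ∈ F_2^3.
For each, compute codeword c = mG in F_2^8, then tally its weight.
  m = 000 → c = 00000000, weight = 0.
  m = 100 → c = 01100101, weight = 4.
  m = 010 → c = 10000001, weight = 2.
  m = 110 → c = 11100100, weight = 4.
  m = 001 → c = 00101011, weight = 4.
  m = 101 → c = 01001110, weight = 4.
  m = 011 → c = 10101010, weight = 4.
  m = 111 → c = 11001111, weight = 6.
Tally weights:
  weight 0: 1 codewords.
  weight 2: 1 codewords.
  weight 4: 5 codewords.
  weight 6: 1 codewords.
Minimum distance d = smallest w > 0 with A_w > 0 = 2.
Sanity: Σ A_w = 8 = 2^3 = 8 ✓.


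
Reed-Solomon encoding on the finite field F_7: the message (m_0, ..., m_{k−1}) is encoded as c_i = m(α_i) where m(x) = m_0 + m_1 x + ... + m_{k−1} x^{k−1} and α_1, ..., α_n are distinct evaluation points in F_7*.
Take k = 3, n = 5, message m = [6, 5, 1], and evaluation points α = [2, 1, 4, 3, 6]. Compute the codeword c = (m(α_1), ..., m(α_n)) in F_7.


c = [6, 5, 0, 2, 2]

Message polynomial: m(x) = 6 + 5·x + 1·x^2 (mod 7).
For each evaluation point α_i, compute m(α_i) mod 7:
  α_1 = 2: Horner steps 1 → 0 → 6, so m(2) = 6.
  α_2 = 1: Horner steps 1 → 6 → 5, so m(1) = 5.
  α_3 = 4: Horner steps 1 → 2 → 0, so m(4) = 0.
  α_4 = 3: Horner steps 1 → 1 → 2, so m(3) = 2.
  α_5 = 6: Horner steps 1 → 4 → 2, so m(6) = 2.
Codeword c = [6, 5, 0, 2, 2] ∈ F_7^5.


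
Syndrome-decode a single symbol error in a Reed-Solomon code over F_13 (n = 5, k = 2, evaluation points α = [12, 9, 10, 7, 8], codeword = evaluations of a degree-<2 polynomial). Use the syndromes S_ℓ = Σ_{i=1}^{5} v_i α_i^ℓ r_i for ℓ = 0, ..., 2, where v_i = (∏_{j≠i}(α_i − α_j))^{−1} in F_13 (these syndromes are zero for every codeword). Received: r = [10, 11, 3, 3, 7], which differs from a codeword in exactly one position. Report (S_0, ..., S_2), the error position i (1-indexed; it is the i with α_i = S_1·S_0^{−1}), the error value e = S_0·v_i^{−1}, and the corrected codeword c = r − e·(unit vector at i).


S = (1, 10, 9), error at position 3, error magnitude e = 1, c = [10, 11, 2, 3, 7].

Step 1: column multipliers v_i = (∏_{j≠i}(α_i − α_j))^{−1} mod 13.
  i = 1 (α = 12): (12−9)(12−10)(12−7)(12−8) = 3·2·5·4 = 120 ≡ 3, so v_1 = 3^{−1} = 9 (mod 13).
  i = 2 (α = 9): (9−12)(9−10)(9−7)(9−8) = (−3)·(−1)·2·1 = 6 ≡ 6, so v_2 = 6^{−1} = 11 (mod 13).
  i = 3 (α = 10): (10−12)(10−9)(10−7)(10−8) = (−2)·1·3·2 = −12 ≡ 1, so v_3 = 1^{−1} = 1 (mod 13).
  i = 4 (α = 7): (7−12)(7−9)(7−10)(7−8) = (−5)·(−2)·(−3)·(−1) = 30 ≡ 4, so v_4 = 4^{−1} = 10 (mod 13).
  i = 5 (α = 8): (8−12)(8−9)(8−10)(8−7) = (−4)·(−1)·(−2)·1 = −8 ≡ 5, so v_5 = 5^{−1} = 8 (mod 13).
  v = [9, 11, 1, 10, 8].
Step 2: syndromes of r = [10, 11, 3, 3, 7] (all sums mod 13).
  S_0 = Σ v_i r_i = 9·10 + 11·11 + 1·3 + 10·3 + 8·7 = 300 ≡ 1.
  S_1 = Σ v_i α_i r_i = 9·12·10 + 11·9·11 + 1·10·3 + 10·7·3 + 8·8·7 = 2857 ≡ 10.
  α_i^2 mod 13 = [1, 3, 9, 10, 12].
  S_2 = Σ v_i α_i^2 r_i = 9·1·10 + 11·3·11 + 1·9·3 + 10·10·3 + 8·12·7 = 1452 ≡ 9.
  S = (1, 10, 9) ≠ 0, so r is not a codeword (an error is present).
Step 3: locate the error. For a single error e at position i, S_ℓ = v_i·e·α_i^ℓ, so α_err = S_1/S_0.
  S_0^{−1} = 1^{−1} = 1 (mod 13), so α_err = 10·1 = 10 ≡ 10 = α_3. Error position i = 3.
  Consistency check: S_2/S_1 = 9·4 = 36 ≡ 10 = α_err ✓ (single-error assumption holds).
Step 4: error magnitude e = S_0/v_3 = S_0·∏_{j≠3}(α_3 − α_j) = 1·1 = 1 ≡ 1 (mod 13).
Step 5: correct position 3: c_3 = r_3 − e = 3 − 1 ≡ 2 (mod 13). Hence c = [10, 11, 2, 3, 7].
  Check: interpolating c through the α_i gives m(x) = 1 + 4·x (degree < 2) with m(α_i) = c_i for every i, so c is indeed a codeword.


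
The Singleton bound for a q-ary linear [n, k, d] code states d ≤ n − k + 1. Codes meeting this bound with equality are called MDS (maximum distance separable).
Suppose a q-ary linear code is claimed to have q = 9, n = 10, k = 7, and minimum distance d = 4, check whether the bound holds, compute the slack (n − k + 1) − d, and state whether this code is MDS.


Singleton RHS = n − k + 1 = 4, slack = 0, bound satisfied, MDS.

Singleton bound: d ≤ n − k + 1.
Here n = 10, k = 7, so n − k + 1 = 4.
Given d = 4, check d ≤ 4: YES.
Slack = (n − k + 1) − d = 0.
The code is MDS (slack = 0).
Description: the claimed parameters are [10, 7, 4]_9; such a code would be MDS (meets Singleton bound).


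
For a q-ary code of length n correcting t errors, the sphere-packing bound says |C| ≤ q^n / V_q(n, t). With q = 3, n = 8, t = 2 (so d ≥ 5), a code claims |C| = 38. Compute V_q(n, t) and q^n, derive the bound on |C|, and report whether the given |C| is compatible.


V_q(n, t) = 129, q^n = 6561, Hamming bound = 50, |C| = 38 ≤ bound (satisfied).

Step 1: Compute V_q(n, t) = Σ_{j=0}^2 C(n, j) (q−1)^j.
  j = 0: C(8,0)·(2)^0 = 1·1 = 1.
  j = 1: C(8,1)·(2)^1 = 8·2 = 16.
  j = 2: C(8,2)·(2)^2 = 28·4 = 112.
  V_q(n, t) = 1 + 16 + 112 = 129.
Step 2: q^n = 3^8 = 6561.
Step 3: Hamming bound ⌊q^n / V_q(n,t)⌋ = ⌊6561/129⌋ = 50.
Step 4: Compare |C| = 38 to 50: satisfied.
The claimed |C| lies below the Hamming bound.


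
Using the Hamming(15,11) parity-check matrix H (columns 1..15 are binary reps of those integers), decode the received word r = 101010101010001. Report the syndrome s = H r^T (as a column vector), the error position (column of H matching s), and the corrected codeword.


s = (1, 1, 0, 1)^T, error position = 13, corrected codeword c = 101010101010101

Compute s = H r^T mod 2 one row at a time:
  s_1 = 0 + 1 + 0 + 1 + 0 + 0 + 0 + 1 = 3 ≡ 1 (mod 2).
  s_2 = 0 + 1 + 0 + 1 + 0 + 0 + 0 + 1 = 3 ≡ 1 (mod 2).
  s_3 = 0 + 1 + 0 + 1 + 0 + 1 + 0 + 1 = 4 ≡ 0 (mod 2).
  s_4 = 1 + 1 + 1 + 1 + 1 + 1 + 0 + 1 = 7 ≡ 1 (mod 2).
s = (1, 1, 0, 1)^T — this equals column 13 of H (binary 1101), so error is at position 13.
Correct: flip bit 13 of r = 101010101010001 to get c = 101010101010101.


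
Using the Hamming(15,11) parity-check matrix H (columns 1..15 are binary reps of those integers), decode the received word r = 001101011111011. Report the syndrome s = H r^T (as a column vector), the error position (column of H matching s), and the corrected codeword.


s = (1, 1, 0, 0)^T, error position = 12, corrected codeword c = 001101011110011

Compute s = H r^T mod 2 one row at a time:
  s_1 = 1 + 1 + 1 + 1 + 1 + 0 + 1 + 1 = 7 ≡ 1 (mod 2).
  s_2 = 1 + 0 + 1 + 0 + 1 + 0 + 1 + 1 = 5 ≡ 1 (mod 2).
  s_3 = 0 + 1 + 1 + 0 + 1 + 1 + 1 + 1 = 6 ≡ 0 (mod 2).
  s_4 = 0 + 1 + 0 + 0 + 1 + 1 + 0 + 1 = 4 ≡ 0 (mod 2).
s = (1, 1, 0, 0)^T — this equals column 12 of H (binary 1100), so error is at position 12.
Correct: flip bit 12 of r = 001101011111011 to get c = 001101011110011.


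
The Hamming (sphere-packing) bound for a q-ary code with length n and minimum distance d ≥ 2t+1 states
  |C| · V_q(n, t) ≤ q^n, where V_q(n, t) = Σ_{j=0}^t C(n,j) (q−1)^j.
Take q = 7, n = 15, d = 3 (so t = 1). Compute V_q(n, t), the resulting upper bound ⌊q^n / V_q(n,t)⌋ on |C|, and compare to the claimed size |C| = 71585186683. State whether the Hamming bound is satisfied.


V_q(n, t) = 91, q^n = 4747561509943, Hamming bound = 52171005603, |C| = 71585186683 > bound (violated).

Step 1: Compute V_q(n, t) = Σ_{j=0}^1 C(n, j) (q−1)^j.
  j = 0: C(15,0)·(6)^0 = 1·1 = 1.
  j = 1: C(15,1)·(6)^1 = 15·6 = 90.
  V_q(n, t) = 1 + 90 = 91.
Step 2: q^n = 7^15 = 4747561509943.
Step 3: Hamming bound ⌊q^n / V_q(n,t)⌋ = ⌊4747561509943/91⌋ = 52171005603.
Step 4: Compare |C| = 71585186683 to 52171005603: violated.
The claimed |C| lies above the Hamming bound, so no 7-ary code of length 15 with d ≥ 3 can have 71585186683 codewords.


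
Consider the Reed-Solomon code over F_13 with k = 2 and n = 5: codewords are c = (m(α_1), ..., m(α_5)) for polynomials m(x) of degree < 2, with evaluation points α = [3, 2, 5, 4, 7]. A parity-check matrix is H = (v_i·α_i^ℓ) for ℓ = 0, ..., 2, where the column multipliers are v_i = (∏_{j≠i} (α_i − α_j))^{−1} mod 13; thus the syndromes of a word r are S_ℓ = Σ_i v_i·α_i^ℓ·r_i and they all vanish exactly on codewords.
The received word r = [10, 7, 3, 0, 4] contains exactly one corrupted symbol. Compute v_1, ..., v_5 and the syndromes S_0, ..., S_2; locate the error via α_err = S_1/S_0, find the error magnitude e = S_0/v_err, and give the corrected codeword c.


S = (7, 10, 5), error at position 5, error magnitude e = 8, c = [10, 7, 3, 0, 9].

Step 1: column multipliers v_i = (∏_{j≠i}(α_i − α_j))^{−1} mod 13.
  i = 1 (α = 3): (3−2)(3−5)(3−4)(3−7) = 1·(−2)·(−1)·(−4) = −8 ≡ 5, so v_1 = 5^{−1} = 8 (mod 13).
  i = 2 (α = 2): (2−3)(2−5)(2−4)(2−7) = (−1)·(−3)·(−2)·(−5) = 30 ≡ 4, so v_2 = 4^{−1} = 10 (mod 13).
  i = 3 (α = 5): (5−3)(5−2)(5−4)(5−7) = 2·3·1·(−2) = −12 ≡ 1, so v_3 = 1^{−1} = 1 (mod 13).
  i = 4 (α = 4): (4−3)(4−2)(4−5)(4−7) = 1·2·(−1)·(−3) = 6 ≡ 6, so v_4 = 6^{−1} = 11 (mod 13).
  i = 5 (α = 7): (7−3)(7−2)(7−5)(7−4) = 4·5·2·3 = 120 ≡ 3, so v_5 = 3^{−1} = 9 (mod 13).
  v = [8, 10, 1, 11, 9].
Step 2: syndromes of r = [10, 7, 3, 0, 4] (all sums mod 13).
  S_0 = Σ v_i r_i = 8·10 + 10·7 + 1·3 + 11·0 + 9·4 = 189 ≡ 7.
  S_1 = Σ v_i α_i r_i = 8·3·10 + 10·2·7 + 1·5·3 + 11·4·0 + 9·7·4 = 647 ≡ 10.
  α_i^2 mod 13 = [9, 4, 12, 3, 10].
  S_2 = Σ v_i α_i^2 r_i = 8·9·10 + 10·4·7 + 1·12·3 + 11·3·0 + 9·10·4 = 1396 ≡ 5.
  S = (7, 10, 5) ≠ 0, so r is not a codeword (an error is present).
Step 3: locate the error. For a single error e at position i, S_ℓ = v_i·e·α_i^ℓ, so α_err = S_1/S_0.
  S_0^{−1} = 7^{−1} = 2 (mod 13), so α_err = 10·2 = 20 ≡ 7 = α_5. Error position i = 5.
  Consistency check: S_2/S_1 = 5·4 = 20 ≡ 7 = α_err ✓ (single-error assumption holds).
Step 4: error magnitude e = S_0/v_5 = S_0·∏_{j≠5}(α_5 − α_j) = 7·3 = 21 ≡ 8 (mod 13).
Step 5: correct position 5: c_5 = r_5 − e = 4 − 8 ≡ 9 (mod 13). Hence c = [10, 7, 3, 0, 9].
  Check: interpolating c through the α_i gives m(x) = 1 + 3·x (degree < 2) with m(α_i) = c_i for every i, so c is indeed a codeword.


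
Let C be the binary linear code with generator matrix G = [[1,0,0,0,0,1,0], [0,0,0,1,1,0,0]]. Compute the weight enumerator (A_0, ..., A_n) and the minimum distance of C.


Weight distribution: A_0 = 1, A_2 = 2, A_4 = 1. Minimum distance d = 2.

Enumerate all 2^2 = 4 messages m ∈ F_2^2.
For each, compute codeword c = mG in F_2^7, then tally its weight.
  m = 00 → c = 0000000, weight = 0.
  m = 10 → c = 1000010, weight = 2.
  m = 01 → c = 0001100, weight = 2.
  m = 11 → c = 1001110, weight = 4.
Tally weights:
  weight 0: 1 codewords.
  weight 2: 2 codewords.
  weight 4: 1 codewords.
Minimum distance d = smallest w > 0 with A_w > 0 = 2.
Sanity: Σ A_w = 4 = 2^2 = 4 ✓.


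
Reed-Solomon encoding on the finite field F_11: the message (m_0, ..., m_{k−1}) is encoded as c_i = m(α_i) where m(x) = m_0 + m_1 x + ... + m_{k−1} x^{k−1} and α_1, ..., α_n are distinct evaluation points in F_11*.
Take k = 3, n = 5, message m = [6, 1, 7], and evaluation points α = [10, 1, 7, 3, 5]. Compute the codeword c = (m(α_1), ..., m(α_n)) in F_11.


c = [1, 3, 4, 6, 10]

Message polynomial: m(x) = 6 + 1·x + 7·x^2 (mod 11).
For each evaluation point α_i, compute m(α_i) mod 11:
  α_1 = 10: Horner steps 7 → 5 → 1, so m(10) = 1.
  α_2 = 1: Horner steps 7 → 8 → 3, so m(1) = 3.
  α_3 = 7: Horner steps 7 → 6 → 4, so m(7) = 4.
  α_4 = 3: Horner steps 7 → 0 → 6, so m(3) = 6.
  α_5 = 5: Horner steps 7 → 3 → 10, so m(5) = 10.
Codeword c = [1, 3, 4, 6, 10] ∈ F_11^5.


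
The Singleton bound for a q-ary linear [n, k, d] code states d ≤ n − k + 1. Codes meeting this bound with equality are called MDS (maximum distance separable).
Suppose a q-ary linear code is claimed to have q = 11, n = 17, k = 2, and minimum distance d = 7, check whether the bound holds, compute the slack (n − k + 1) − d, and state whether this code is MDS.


Singleton RHS = n − k + 1 = 16, slack = 9, bound satisfied, not MDS.

Singleton bound: d ≤ n − k + 1.
Here n = 17, k = 2, so n − k + 1 = 16.
Given d = 7, check d ≤ 16: YES.
Slack = (n − k + 1) − d = 9.
The code is NOT MDS (slack = 9 > 0).
Description: the claimed parameters are [17, 2, 7]_11; such a code would be non-MDS.


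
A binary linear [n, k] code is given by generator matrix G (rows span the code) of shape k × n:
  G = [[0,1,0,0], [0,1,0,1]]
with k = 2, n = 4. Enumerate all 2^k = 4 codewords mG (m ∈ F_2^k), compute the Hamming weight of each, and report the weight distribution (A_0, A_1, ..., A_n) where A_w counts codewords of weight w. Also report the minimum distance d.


Weight distribution: A_0 = 1, A_1 = 2, A_2 = 1. Minimum distance d = 1.

Enumerate all 2^2 = 4 messages m ∈ F_2^2.
For each, compute codeword c = mG in F_2^4, then tally its weight.
  m = 00 → c = 0000, weight = 0.
  m = 10 → c = 0100, weight = 1.
  m = 01 → c = 0101, weight = 2.
  m = 11 → c = 0001, weight = 1.
Tally weights:
  weight 0: 1 codewords.
  weight 1: 2 codewords.
  weight 2: 1 codewords.
Minimum distance d = smallest w > 0 with A_w > 0 = 1.
Sanity: Σ A_w = 4 = 2^2 = 4 ✓.


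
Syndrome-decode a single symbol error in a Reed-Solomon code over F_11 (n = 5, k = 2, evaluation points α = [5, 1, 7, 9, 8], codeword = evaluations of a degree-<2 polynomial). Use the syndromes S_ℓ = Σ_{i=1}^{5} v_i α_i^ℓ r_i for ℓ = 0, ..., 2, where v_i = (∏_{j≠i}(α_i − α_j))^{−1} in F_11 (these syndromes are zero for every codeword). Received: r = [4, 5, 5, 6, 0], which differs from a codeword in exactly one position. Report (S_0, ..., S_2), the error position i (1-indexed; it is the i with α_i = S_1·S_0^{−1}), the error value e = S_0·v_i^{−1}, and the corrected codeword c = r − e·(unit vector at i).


S = (7, 7, 7), error at position 2, error magnitude e = 3, c = [4, 2, 5, 6, 0].

Step 1: column multipliers v_i = (∏_{j≠i}(α_i − α_j))^{−1} mod 11.
  i = 1 (α = 5): (5−1)(5−7)(5−9)(5−8) = 4·(−2)·(−4)·(−3) = −96 ≡ 3, so v_1 = 3^{−1} = 4 (mod 11).
  i = 2 (α = 1): (1−5)(1−7)(1−9)(1−8) = (−4)·(−6)·(−8)·(−7) = 1344 ≡ 2, so v_2 = 2^{−1} = 6 (mod 11).
  i = 3 (α = 7): (7−5)(7−1)(7−9)(7−8) = 2·6·(−2)·(−1) = 24 ≡ 2, so v_3 = 2^{−1} = 6 (mod 11).
  i = 4 (α = 9): (9−5)(9−1)(9−7)(9−8) = 4·8·2·1 = 64 ≡ 9, so v_4 = 9^{−1} = 5 (mod 11).
  i = 5 (α = 8): (8−5)(8−1)(8−7)(8−9) = 3·7·1·(−1) = −21 ≡ 1, so v_5 = 1^{−1} = 1 (mod 11).
  v = [4, 6, 6, 5, 1].
Step 2: syndromes of r = [4, 5, 5, 6, 0] (all sums mod 11).
  S_0 = Σ v_i r_i = 4·4 + 6·5 + 6·5 + 5·6 + 1·0 = 106 ≡ 7.
  S_1 = Σ v_i α_i r_i = 4·5·4 + 6·1·5 + 6·7·5 + 5·9·6 + 1·8·0 = 590 ≡ 7.
  α_i^2 mod 11 = [3, 1, 5, 4, 9].
  S_2 = Σ v_i α_i^2 r_i = 4·3·4 + 6·1·5 + 6·5·5 + 5·4·6 + 1·9·0 = 348 ≡ 7.
  S = (7, 7, 7) ≠ 0, so r is not a codeword (an error is present).
Step 3: locate the error. For a single error e at position i, S_ℓ = v_i·e·α_i^ℓ, so α_err = S_1/S_0.
  S_0^{−1} = 7^{−1} = 8 (mod 11), so α_err = 7·8 = 56 ≡ 1 = α_2. Error position i = 2.
  Consistency check: S_2/S_1 = 7·8 = 56 ≡ 1 = α_err ✓ (single-error assumption holds).
Step 4: error magnitude e = S_0/v_2 = S_0·∏_{j≠2}(α_2 − α_j) = 7·2 = 14 ≡ 3 (mod 11).
Step 5: correct position 2: c_2 = r_2 − e = 5 − 3 ≡ 2 (mod 11). Hence c = [4, 2, 5, 6, 0].
  Check: interpolating c through the α_i gives m(x) = 7 + 6·x (degree < 2) with m(α_i) = c_i for every i, so c is indeed a codeword.


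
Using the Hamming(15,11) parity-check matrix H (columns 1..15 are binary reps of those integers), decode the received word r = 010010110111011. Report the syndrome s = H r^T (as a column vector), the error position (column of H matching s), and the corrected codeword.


s = (0, 1, 0, 0)^T, error position = 4, corrected codeword c = 010110110111011

Compute s = H r^T mod 2 one row at a time:
  s_1 = 1 + 0 + 1 + 1 + 1 + 0 + 1 + 1 = 6 ≡ 0 (mod 2).
  s_2 = 0 + 1 + 0 + 1 + 1 + 0 + 1 + 1 = 5 ≡ 1 (mod 2).
  s_3 = 1 + 0 + 0 + 1 + 1 + 1 + 1 + 1 = 6 ≡ 0 (mod 2).
  s_4 = 0 + 0 + 1 + 1 + 0 + 1 + 0 + 1 = 4 ≡ 0 (mod 2).
s = (0, 1, 0, 0)^T — this equals column 4 of H (binary 0100), so error is at position 4.
Correct: flip bit 4 of r = 010010110111011 to get c = 010110110111011.


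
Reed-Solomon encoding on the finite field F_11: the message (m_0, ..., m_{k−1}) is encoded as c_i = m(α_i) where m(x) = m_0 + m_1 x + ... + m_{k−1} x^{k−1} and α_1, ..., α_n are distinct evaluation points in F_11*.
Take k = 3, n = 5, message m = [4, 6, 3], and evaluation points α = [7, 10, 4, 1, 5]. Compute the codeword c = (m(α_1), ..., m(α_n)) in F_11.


c = [6, 1, 10, 2, 10]

Message polynomial: m(x) = 4 + 6·x + 3·x^2 (mod 11).
For each evaluation point α_i, compute m(α_i) mod 11:
  α_1 = 7: Horner steps 3 → 5 → 6, so m(7) = 6.
  α_2 = 10: Horner steps 3 → 3 → 1, so m(10) = 1.
  α_3 = 4: Horner steps 3 → 7 → 10, so m(4) = 10.
  α_4 = 1: Horner steps 3 → 9 → 2, so m(1) = 2.
  α_5 = 5: Horner steps 3 → 10 → 10, so m(5) = 10.
Codeword c = [6, 1, 10, 2, 10] ∈ F_11^5.


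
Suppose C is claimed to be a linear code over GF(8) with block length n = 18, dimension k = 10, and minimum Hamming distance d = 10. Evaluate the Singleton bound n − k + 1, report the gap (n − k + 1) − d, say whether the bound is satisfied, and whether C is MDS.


Singleton RHS = n − k + 1 = 9, slack = -1, bound violated (no such code; not MDS).

Singleton bound: d ≤ n − k + 1.
Here n = 18, k = 10, so n − k + 1 = 9.
Given d = 10, check d ≤ 9: NO.
Slack = (n − k + 1) − d = -1.
The slack is negative: d = 10 exceeds n − k + 1 = 9 by 1, so the Singleton bound is violated and no linear [18, 10, 10]_8 code can exist. In particular it is not MDS (MDS requires d = n − k + 1 exactly).
Description: the claimed parameters are [18, 10, 10]_8; such a code would be impossible (violates the Singleton bound).


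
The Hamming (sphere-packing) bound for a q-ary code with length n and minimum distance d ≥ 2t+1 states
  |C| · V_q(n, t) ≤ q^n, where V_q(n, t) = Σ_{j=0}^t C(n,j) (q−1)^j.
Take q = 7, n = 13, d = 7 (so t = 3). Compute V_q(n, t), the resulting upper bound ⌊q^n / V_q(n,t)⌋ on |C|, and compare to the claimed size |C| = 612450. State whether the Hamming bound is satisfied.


V_q(n, t) = 64663, q^n = 96889010407, Hamming bound = 1498368, |C| = 612450 ≤ bound (satisfied).

Step 1: Compute V_q(n, t) = Σ_{j=0}^3 C(n, j) (q−1)^j.
  j = 0: C(13,0)·(6)^0 = 1·1 = 1.
  j = 1: C(13,1)·(6)^1 = 13·6 = 78.
  j = 2: C(13,2)·(6)^2 = 78·36 = 2808.
  j = 3: C(13,3)·(6)^3 = 286·216 = 61776.
  V_q(n, t) = 1 + 78 + 2808 + 61776 = 64663.
Step 2: q^n = 7^13 = 96889010407.
Step 3: Hamming bound ⌊q^n / V_q(n,t)⌋ = ⌊96889010407/64663⌋ = 1498368.
Step 4: Compare |C| = 612450 to 1498368: satisfied.
The claimed |C| lies below the Hamming bound.


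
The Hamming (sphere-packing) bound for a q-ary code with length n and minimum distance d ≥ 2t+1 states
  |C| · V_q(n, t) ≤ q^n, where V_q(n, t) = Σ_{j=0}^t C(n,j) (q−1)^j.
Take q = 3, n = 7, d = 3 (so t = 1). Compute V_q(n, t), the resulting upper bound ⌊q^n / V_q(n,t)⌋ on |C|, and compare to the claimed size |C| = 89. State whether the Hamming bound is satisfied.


V_q(n, t) = 15, q^n = 2187, Hamming bound = 145, |C| = 89 ≤ bound (satisfied).

Step 1: Compute V_q(n, t) = Σ_{j=0}^1 C(n, j) (q−1)^j.
  j = 0: C(7,0)·(2)^0 = 1·1 = 1.
  j = 1: C(7,1)·(2)^1 = 7·2 = 14.
  V_q(n, t) = 1 + 14 = 15.
Step 2: q^n = 3^7 = 2187.
Step 3: Hamming bound ⌊q^n / V_q(n,t)⌋ = ⌊2187/15⌋ = 145.
Step 4: Compare |C| = 89 to 145: satisfied.
The claimed |C| lies below the Hamming bound.


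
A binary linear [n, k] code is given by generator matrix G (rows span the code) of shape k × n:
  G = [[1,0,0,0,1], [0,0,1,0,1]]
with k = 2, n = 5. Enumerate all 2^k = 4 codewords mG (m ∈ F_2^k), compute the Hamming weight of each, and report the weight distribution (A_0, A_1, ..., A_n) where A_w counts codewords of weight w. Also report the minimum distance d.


Weight distribution: A_0 = 1, A_2 = 3. Minimum distance d = 2.

Enumerate all 2^2 = 4 messages m ∈ F_2^2.
For each, compute codeword c = mG in F_2^5, then tally its weight.
  m = 00 → c = 00000, weight = 0.
  m = 10 → c = 10001, weight = 2.
  m = 01 → c = 00101, weight = 2.
  m = 11 → c = 10100, weight = 2.
Tally weights:
  weight 0: 1 codewords.
  weight 2: 3 codewords.
Minimum distance d = smallest w > 0 with A_w > 0 = 2.
Sanity: Σ A_w = 4 = 2^2 = 4 ✓.


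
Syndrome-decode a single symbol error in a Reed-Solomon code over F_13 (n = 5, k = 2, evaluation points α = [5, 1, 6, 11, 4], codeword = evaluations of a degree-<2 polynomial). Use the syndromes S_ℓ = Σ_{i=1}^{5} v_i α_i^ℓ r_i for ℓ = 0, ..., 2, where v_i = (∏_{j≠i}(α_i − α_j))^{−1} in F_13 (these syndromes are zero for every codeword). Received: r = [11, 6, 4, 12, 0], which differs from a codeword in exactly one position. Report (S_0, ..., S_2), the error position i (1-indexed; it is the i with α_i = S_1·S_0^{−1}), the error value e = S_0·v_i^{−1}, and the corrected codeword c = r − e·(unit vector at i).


S = (4, 11, 1), error at position 3, error magnitude e = 8, c = [11, 6, 9, 12, 0].

Step 1: column multipliers v_i = (∏_{j≠i}(α_i − α_j))^{−1} mod 13.
  i = 1 (α = 5): (5−1)(5−6)(5−11)(5−4) = 4·(−1)·(−6)·1 = 24 ≡ 11, so v_1 = 11^{−1} = 6 (mod 13).
  i = 2 (α = 1): (1−5)(1−6)(1−11)(1−4) = (−4)·(−5)·(−10)·(−3) = 600 ≡ 2, so v_2 = 2^{−1} = 7 (mod 13).
  i = 3 (α = 6): (6−5)(6−1)(6−11)(6−4) = 1·5·(−5)·2 = −50 ≡ 2, so v_3 = 2^{−1} = 7 (mod 13).
  i = 4 (α = 11): (11−5)(11−1)(11−6)(11−4) = 6·10·5·7 = 2100 ≡ 7, so v_4 = 7^{−1} = 2 (mod 13).
  i = 5 (α = 4): (4−5)(4−1)(4−6)(4−11) = (−1)·3·(−2)·(−7) = −42 ≡ 10, so v_5 = 10^{−1} = 4 (mod 13).
  v = [6, 7, 7, 2, 4].
Step 2: syndromes of r = [11, 6, 4, 12, 0] (all sums mod 13).
  S_0 = Σ v_i r_i = 6·11 + 7·6 + 7·4 + 2·12 + 4·0 = 160 ≡ 4.
  S_1 = Σ v_i α_i r_i = 6·5·11 + 7·1·6 + 7·6·4 + 2·11·12 + 4·4·0 = 804 ≡ 11.
  α_i^2 mod 13 = [12, 1, 10, 4, 3].
  S_2 = Σ v_i α_i^2 r_i = 6·12·11 + 7·1·6 + 7·10·4 + 2·4·12 + 4·3·0 = 1210 ≡ 1.
  S = (4, 11, 1) ≠ 0, so r is not a codeword (an error is present).
Step 3: locate the error. For a single error e at position i, S_ℓ = v_i·e·α_i^ℓ, so α_err = S_1/S_0.
  S_0^{−1} = 4^{−1} = 10 (mod 13), so α_err = 11·10 = 110 ≡ 6 = α_3. Error position i = 3.
  Consistency check: S_2/S_1 = 1·6 = 6 ≡ 6 = α_err ✓ (single-error assumption holds).
Step 4: error magnitude e = S_0/v_3 = S_0·∏_{j≠3}(α_3 − α_j) = 4·2 = 8 ≡ 8 (mod 13).
Step 5: correct position 3: c_3 = r_3 − e = 4 − 8 ≡ 9 (mod 13). Hence c = [11, 6, 9, 12, 0].
  Check: interpolating c through the α_i gives m(x) = 8 + 11·x (degree < 2) with m(α_i) = c_i for every i, so c is indeed a codeword.


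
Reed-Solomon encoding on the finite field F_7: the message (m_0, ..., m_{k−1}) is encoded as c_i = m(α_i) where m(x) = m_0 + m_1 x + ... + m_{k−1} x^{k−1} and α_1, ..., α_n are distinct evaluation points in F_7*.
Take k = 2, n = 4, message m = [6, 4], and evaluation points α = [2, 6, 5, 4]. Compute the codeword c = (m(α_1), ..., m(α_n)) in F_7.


c = [0, 2, 5, 1]

Message polynomial: m(x) = 6 + 4·x (mod 7).
For each evaluation point α_i, compute m(α_i) mod 7:
  α_1 = 2: Horner steps 4 → 0, so m(2) = 0.
  α_2 = 6: Horner steps 4 → 2, so m(6) = 2.
  α_3 = 5: Horner steps 4 → 5, so m(5) = 5.
  α_4 = 4: Horner steps 4 → 1, so m(4) = 1.
Codeword c = [0, 2, 5, 1] ∈ F_7^4.


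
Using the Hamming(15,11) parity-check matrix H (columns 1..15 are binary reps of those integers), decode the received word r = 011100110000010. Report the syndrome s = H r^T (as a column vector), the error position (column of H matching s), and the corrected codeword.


s = (0, 1, 0, 0)^T, error position = 4, corrected codeword c = 011000110000010

Compute s = H r^T mod 2 one row at a time:
  s_1 = 1 + 0 + 0 + 0 + 0 + 0 + 1 + 0 = 2 ≡ 0 (mod 2).
  s_2 = 1 + 0 + 0 + 1 + 0 + 0 + 1 + 0 = 3 ≡ 1 (mod 2).
  s_3 = 1 + 1 + 0 + 1 + 0 + 0 + 1 + 0 = 4 ≡ 0 (mod 2).
  s_4 = 0 + 1 + 0 + 1 + 0 + 0 + 0 + 0 = 2 ≡ 0 (mod 2).
s = (0, 1, 0, 0)^T — this equals column 4 of H (binary 0100), so error is at position 4.
Correct: flip bit 4 of r = 011100110000010 to get c = 011000110000010.


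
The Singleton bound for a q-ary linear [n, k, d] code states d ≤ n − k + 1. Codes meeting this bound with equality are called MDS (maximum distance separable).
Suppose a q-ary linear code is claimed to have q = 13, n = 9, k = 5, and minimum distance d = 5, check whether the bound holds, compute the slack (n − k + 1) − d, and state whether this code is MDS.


Singleton RHS = n − k + 1 = 5, slack = 0, bound satisfied, MDS.

Singleton bound: d ≤ n − k + 1.
Here n = 9, k = 5, so n − k + 1 = 5.
Given d = 5, check d ≤ 5: YES.
Slack = (n − k + 1) − d = 0.
The code is MDS (slack = 0).
Description: the claimed parameters are [9, 5, 5]_13; such a code would be MDS (meets Singleton bound).


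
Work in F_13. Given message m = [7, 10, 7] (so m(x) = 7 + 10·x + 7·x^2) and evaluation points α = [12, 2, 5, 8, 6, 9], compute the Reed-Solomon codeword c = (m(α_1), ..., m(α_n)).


c = [4, 3, 11, 2, 7, 1]

Message polynomial: m(x) = 7 + 10·x + 7·x^2 (mod 13).
For each evaluation point α_i, compute m(α_i) mod 13:
  α_1 = 12: Horner steps 7 → 3 → 4, so m(12) = 4.
  α_2 = 2: Horner steps 7 → 11 → 3, so m(2) = 3.
  α_3 = 5: Horner steps 7 → 6 → 11, so m(5) = 11.
  α_4 = 8: Horner steps 7 → 1 → 2, so m(8) = 2.
  α_5 = 6: Horner steps 7 → 0 → 7, so m(6) = 7.
  α_6 = 9: Horner steps 7 → 8 → 1, so m(9) = 1.
Codeword c = [4, 3, 11, 2, 7, 1] ∈ F_13^6.


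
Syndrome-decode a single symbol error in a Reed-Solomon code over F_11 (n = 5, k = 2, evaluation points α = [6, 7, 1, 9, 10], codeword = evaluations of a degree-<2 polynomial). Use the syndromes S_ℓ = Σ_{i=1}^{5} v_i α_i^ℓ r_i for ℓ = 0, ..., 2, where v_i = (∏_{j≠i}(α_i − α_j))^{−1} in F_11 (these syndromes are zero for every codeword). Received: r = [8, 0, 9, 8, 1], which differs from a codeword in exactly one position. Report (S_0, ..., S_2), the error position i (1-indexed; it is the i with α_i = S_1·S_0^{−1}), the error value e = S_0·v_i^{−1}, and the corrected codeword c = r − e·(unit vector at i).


S = (2, 1, 6), error at position 1, error magnitude e = 1, c = [7, 0, 9, 8, 1].

Step 1: column multipliers v_i = (∏_{j≠i}(α_i − α_j))^{−1} mod 11.
  i = 1 (α = 6): (6−7)(6−1)(6−9)(6−10) = (−1)·5·(−3)·(−4) = −60 ≡ 6, so v_1 = 6^{−1} = 2 (mod 11).
  i = 2 (α = 7): (7−6)(7−1)(7−9)(7−10) = 1·6·(−2)·(−3) = 36 ≡ 3, so v_2 = 3^{−1} = 4 (mod 11).
  i = 3 (α = 1): (1−6)(1−7)(1−9)(1−10) = (−5)·(−6)·(−8)·(−9) = 2160 ≡ 4, so v_3 = 4^{−1} = 3 (mod 11).
  i = 4 (α = 9): (9−6)(9−7)(9−1)(9−10) = 3·2·8·(−1) = −48 ≡ 7, so v_4 = 7^{−1} = 8 (mod 11).
  i = 5 (α = 10): (10−6)(10−7)(10−1)(10−9) = 4·3·9·1 = 108 ≡ 9, so v_5 = 9^{−1} = 5 (mod 11).
  v = [2, 4, 3, 8, 5].
Step 2: syndromes of r = [8, 0, 9, 8, 1] (all sums mod 11).
  S_0 = Σ v_i r_i = 2·8 + 4·0 + 3·9 + 8·8 + 5·1 = 112 ≡ 2.
  S_1 = Σ v_i α_i r_i = 2·6·8 + 4·7·0 + 3·1·9 + 8·9·8 + 5·10·1 = 749 ≡ 1.
  α_i^2 mod 11 = [3, 5, 1, 4, 1].
  S_2 = Σ v_i α_i^2 r_i = 2·3·8 + 4·5·0 + 3·1·9 + 8·4·8 + 5·1·1 = 336 ≡ 6.
  S = (2, 1, 6) ≠ 0, so r is not a codeword (an error is present).
Step 3: locate the error. For a single error e at position i, S_ℓ = v_i·e·α_i^ℓ, so α_err = S_1/S_0.
  S_0^{−1} = 2^{−1} = 6 (mod 11), so α_err = 1·6 = 6 ≡ 6 = α_1. Error position i = 1.
  Consistency check: S_2/S_1 = 6·1 = 6 ≡ 6 = α_err ✓ (single-error assumption holds).
Step 4: error magnitude e = S_0/v_1 = S_0·∏_{j≠1}(α_1 − α_j) = 2·6 = 12 ≡ 1 (mod 11).
Step 5: correct position 1: c_1 = r_1 − e = 8 − 1 ≡ 7 (mod 11). Hence c = [7, 0, 9, 8, 1].
  Check: interpolating c through the α_i gives m(x) = 5 + 4·x (degree < 2) with m(α_i) = c_i for every i, so c is indeed a codeword.


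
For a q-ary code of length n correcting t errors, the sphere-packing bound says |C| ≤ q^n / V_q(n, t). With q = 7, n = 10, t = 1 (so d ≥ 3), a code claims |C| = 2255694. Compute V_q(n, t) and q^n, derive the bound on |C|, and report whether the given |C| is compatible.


V_q(n, t) = 61, q^n = 282475249, Hamming bound = 4630741, |C| = 2255694 ≤ bound (satisfied).

Step 1: Compute V_q(n, t) = Σ_{j=0}^1 C(n, j) (q−1)^j.
  j = 0: C(10,0)·(6)^0 = 1·1 = 1.
  j = 1: C(10,1)·(6)^1 = 10·6 = 60.
  V_q(n, t) = 1 + 60 = 61.
Step 2: q^n = 7^10 = 282475249.
Step 3: Hamming bound ⌊q^n / V_q(n,t)⌋ = ⌊282475249/61⌋ = 4630741.
Step 4: Compare |C| = 2255694 to 4630741: satisfied.
The claimed |C| lies below the Hamming bound.


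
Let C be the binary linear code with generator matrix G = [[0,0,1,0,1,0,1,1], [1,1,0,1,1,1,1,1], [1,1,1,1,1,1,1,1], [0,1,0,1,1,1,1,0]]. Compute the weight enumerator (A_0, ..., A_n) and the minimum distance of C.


Weight distribution: A_0 = 1, A_1 = 1, A_2 = 1, A_3 = 3, A_4 = 4, A_5 = 3, A_6 = 1, A_7 = 1, A_8 = 1. Minimum distance d = 1.

Enumerate all 2^4 = 16 messages m ∈ F_2^4.
For each, compute codeword c = mG in F_2^8, then tally its weight.
  m = 0000 → c = 00000000, weight = 0.
  m = 1000 → c = 00101011, weight = 4.
  m = 0100 → c = 11011111, weight = 7.
  m = 1100 → c = 11110100, weight = 5.
  m = 0010 → c = 11111111, weight = 8.
  m = 1010 → c = 11010100, weight = 4.
  m = 0110 → c = 00100000, weight = 1.
  m = 1110 → c = 00001011, weight = 3.
  m = 0001 → c = 01011110, weight = 5.
  m = 1001 → c = 01110101, weight = 5.
  m = 0101 → c = 10000001, weight = 2.
  m = 1101 → c = 10101010, weight = 4.
  m = 0011 → c = 10100001, weight = 3.
  m = 1011 → c = 10001010, weight = 3.
  m = 0111 → c = 01111110, weight = 6.
  m = 1111 → c = 01010101, weight = 4.
Tally weights:
  weight 0: 1 codewords.
  weight 1: 1 codewords.
  weight 2: 1 codewords.
  weight 3: 3 codewords.
  weight 4: 4 codewords.
  weight 5: 3 codewords.
  weight 6: 1 codewords.
  weight 7: 1 codewords.
  weight 8: 1 codewords.
Minimum distance d = smallest w > 0 with A_w > 0 = 1.
Sanity: Σ A_w = 16 = 2^4 = 16 ✓.


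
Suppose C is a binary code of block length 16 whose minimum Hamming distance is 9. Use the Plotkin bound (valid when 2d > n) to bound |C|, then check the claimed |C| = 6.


Plotkin bound M ≤ 8; given |C| = 6 ≤ bound (satisfied).

Check applicability: 2d = 18, n = 16.
2d − n = 2 > 0, so Plotkin applies.
Compute d/(2d−n) = 9/2 ≈ 4.5000.
⌊d/(2d−n)⌋ = 4.
Plotkin bound: M ≤ 2·4 = 8.
Given |C| = 6, check: satisfied.
This |C| is below the Plotkin bound.


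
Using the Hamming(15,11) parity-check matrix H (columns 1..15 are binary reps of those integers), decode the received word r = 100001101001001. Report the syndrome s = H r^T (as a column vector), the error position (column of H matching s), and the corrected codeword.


s = (1, 0, 1, 0)^T, error position = 10, corrected codeword c = 100001101101001

Compute s = H r^T mod 2 one row at a time:
  s_1 = 0 + 1 + 0 + 0 + 1 + 0 + 0 + 1 = 3 ≡ 1 (mod 2).
  s_2 = 0 + 0 + 1 + 1 + 1 + 0 + 0 + 1 = 4 ≡ 0 (mod 2).
  s_3 = 0 + 0 + 1 + 1 + 0 + 0 + 0 + 1 = 3 ≡ 1 (mod 2).
  s_4 = 1 + 0 + 0 + 1 + 1 + 0 + 0 + 1 = 4 ≡ 0 (mod 2).
s = (1, 0, 1, 0)^T — this equals column 10 of H (binary 1010), so error is at position 10.
Correct: flip bit 10 of r = 100001101001001 to get c = 100001101101001.


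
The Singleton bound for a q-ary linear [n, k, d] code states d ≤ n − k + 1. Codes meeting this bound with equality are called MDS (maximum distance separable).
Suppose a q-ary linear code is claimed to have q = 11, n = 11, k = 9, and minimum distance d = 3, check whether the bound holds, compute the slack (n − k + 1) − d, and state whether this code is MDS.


Singleton RHS = n − k + 1 = 3, slack = 0, bound satisfied, MDS.

Singleton bound: d ≤ n − k + 1.
Here n = 11, k = 9, so n − k + 1 = 3.
Given d = 3, check d ≤ 3: YES.
Slack = (n − k + 1) − d = 0.
The code is MDS (slack = 0).
Description: the claimed parameters are [11, 9, 3]_11; such a code would be MDS (meets Singleton bound).


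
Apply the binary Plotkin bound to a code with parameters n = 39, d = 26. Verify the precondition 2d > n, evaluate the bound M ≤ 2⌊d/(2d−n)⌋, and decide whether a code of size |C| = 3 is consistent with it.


Plotkin bound M ≤ 4; given |C| = 3 ≤ bound (satisfied).

Check applicability: 2d = 52, n = 39.
2d − n = 13 > 0, so Plotkin applies.
Compute d/(2d−n) = 26/13 ≈ 2.0000.
⌊d/(2d−n)⌋ = 2.
Plotkin bound: M ≤ 2·2 = 4.
Given |C| = 3, check: satisfied.
This |C| is below the Plotkin bound.


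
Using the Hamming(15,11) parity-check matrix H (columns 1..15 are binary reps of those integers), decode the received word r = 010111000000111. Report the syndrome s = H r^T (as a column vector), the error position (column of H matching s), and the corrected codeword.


s = (1, 0, 0, 1)^T, error position = 9, corrected codeword c = 010111001000111

Compute s = H r^T mod 2 one row at a time:
  s_1 = 0 + 0 + 0 + 0 + 0 + 1 + 1 + 1 = 3 ≡ 1 (mod 2).
  s_2 = 1 + 1 + 1 + 0 + 0 + 1 + 1 + 1 = 6 ≡ 0 (mod 2).
  s_3 = 1 + 0 + 1 + 0 + 0 + 0 + 1 + 1 = 4 ≡ 0 (mod 2).
  s_4 = 0 + 0 + 1 + 0 + 0 + 0 + 1 + 1 = 3 ≡ 1 (mod 2).
s = (1, 0, 0, 1)^T — this equals column 9 of H (binary 1001), so error is at position 9.
Correct: flip bit 9 of r = 010111000000111 to get c = 010111001000111.
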